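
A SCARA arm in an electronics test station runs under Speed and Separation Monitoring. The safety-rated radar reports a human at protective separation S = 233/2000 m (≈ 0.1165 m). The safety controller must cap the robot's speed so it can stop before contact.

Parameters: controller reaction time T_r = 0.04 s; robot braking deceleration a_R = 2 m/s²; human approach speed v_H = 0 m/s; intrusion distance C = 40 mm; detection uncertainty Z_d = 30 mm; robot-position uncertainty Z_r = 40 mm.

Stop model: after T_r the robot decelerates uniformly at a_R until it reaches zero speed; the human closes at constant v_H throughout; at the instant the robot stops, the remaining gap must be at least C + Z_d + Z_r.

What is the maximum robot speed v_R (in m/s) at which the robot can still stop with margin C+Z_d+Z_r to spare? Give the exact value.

quadratic (1/4)·v² + (1/25)·v + (-13/2000) = 0
  disc = (1/25)² − 4·(1/4)·(-13/2000) = 81/10000 ; √disc = 9/100
  v_R = (−(1/25) + 9/100) / (2·(1/4)) = 1/10 m/s
check:
T_s = v_R/a_R = (1/10)/2 = 0.0500 s
robot covers v_R·T_r = 0.1000·0.0400 = 0.0040 m before braking
robot under decel: 0.1000²/(2·2.0000) = 0.0025 m
human closes 0.0000·0.0900 = 0.0000 m
residual clearance needed = 0.0400+0.0300+0.0400 = 0.1100 m
sum ≈ 0.0040+0.0025+0.0000+0.1100 ≈ 0.1165 m = S ✓

v_R_max = 1/10 m/s = 0.1000 m/s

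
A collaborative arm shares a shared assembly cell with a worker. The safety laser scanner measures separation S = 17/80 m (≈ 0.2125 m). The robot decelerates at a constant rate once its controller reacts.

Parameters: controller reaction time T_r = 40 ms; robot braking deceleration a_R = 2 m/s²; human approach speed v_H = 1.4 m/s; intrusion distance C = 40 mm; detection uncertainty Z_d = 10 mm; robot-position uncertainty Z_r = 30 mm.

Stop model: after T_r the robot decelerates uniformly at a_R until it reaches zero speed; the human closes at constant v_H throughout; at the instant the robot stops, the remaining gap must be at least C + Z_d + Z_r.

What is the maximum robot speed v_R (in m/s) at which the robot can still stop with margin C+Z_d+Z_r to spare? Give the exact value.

at the boundary: (1/4)·v² + (37/50)·v + (-153/2000) = 0
  disc = (37/50)² − 4·(1/4)·(-153/2000) = 6241/10000 ; √disc = 79/100
  v_R = (−(37/50) + 79/100) / (2·(1/4)) = 1/10 m/s
check:
braking lasts T_s = (1/10)/2 = 0.0500 s
robot covers v_R·T_r = 0.1000·0.0400 = 0.0040 m before braking
robot under decel: 0.1000²/(2·2.0000) = 0.0025 m
person approaches 1.4000·(0.0400+0.0500) = 0.1260 m
C+Z_d+Z_r = 0.0400+0.0100+0.0300 = 0.0800 m
sum ≈ 0.0040+0.0025+0.1260+0.0800 ≈ 0.2125 m = S ✓

v_R_max = 1/10 m/s = 0.1000 m/s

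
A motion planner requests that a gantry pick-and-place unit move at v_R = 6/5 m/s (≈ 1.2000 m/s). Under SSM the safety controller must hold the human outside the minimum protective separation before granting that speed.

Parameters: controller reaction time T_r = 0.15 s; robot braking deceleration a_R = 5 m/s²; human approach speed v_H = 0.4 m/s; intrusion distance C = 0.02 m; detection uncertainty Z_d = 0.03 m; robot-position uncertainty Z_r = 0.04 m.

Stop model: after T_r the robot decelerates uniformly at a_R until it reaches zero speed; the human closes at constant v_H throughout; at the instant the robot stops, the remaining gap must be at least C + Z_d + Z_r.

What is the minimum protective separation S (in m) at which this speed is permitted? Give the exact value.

T_s = v_R/a_R = (6/5)/5 = 0.2400 s
robot covers v_R·T_r = 1.2000·0.1500 = 0.1800 m before braking
robot covers 1.2000·0.2400 − ½·5.0000·0.2400² = 0.1440 m while stopping
human over T_r+T_s: 0.4000·(0.1500+0.2400) = 0.1560 m
residual clearance needed = 0.0200+0.0300+0.0400 = 0.0900 m
S_min ≈ 0.1800+0.1440+0.1560+0.0900  ⇒  S_min = 57/100 m

S_min = 57/100 m = 0.5700 m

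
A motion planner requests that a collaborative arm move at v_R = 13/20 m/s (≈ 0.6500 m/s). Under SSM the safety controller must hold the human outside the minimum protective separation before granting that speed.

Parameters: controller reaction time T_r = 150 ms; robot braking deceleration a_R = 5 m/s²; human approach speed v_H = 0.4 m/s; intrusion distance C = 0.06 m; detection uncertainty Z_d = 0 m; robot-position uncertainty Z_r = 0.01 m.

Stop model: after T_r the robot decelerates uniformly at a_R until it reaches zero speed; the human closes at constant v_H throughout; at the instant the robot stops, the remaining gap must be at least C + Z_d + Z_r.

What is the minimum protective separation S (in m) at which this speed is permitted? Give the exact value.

S_min = 1287/4000 m = 0.3217 m

T_s = v_R/a_R = (13/20)/5 = 0.1300 s
reaction-phase robot travel = 0.6500·0.1500 = 0.0975 m
braking distance = 0.6500²/(2·5.0000) = 0.0423 m
human over T_r+T_s: 0.4000·(0.1500+0.1300) = 0.1120 m
C+Z_d+Z_r = 0.0600+0.0000+0.0100 = 0.0700 m
S_min ≈ 0.0975+0.0423+0.1120+0.0700  ⇒  S_min = 1287/4000 m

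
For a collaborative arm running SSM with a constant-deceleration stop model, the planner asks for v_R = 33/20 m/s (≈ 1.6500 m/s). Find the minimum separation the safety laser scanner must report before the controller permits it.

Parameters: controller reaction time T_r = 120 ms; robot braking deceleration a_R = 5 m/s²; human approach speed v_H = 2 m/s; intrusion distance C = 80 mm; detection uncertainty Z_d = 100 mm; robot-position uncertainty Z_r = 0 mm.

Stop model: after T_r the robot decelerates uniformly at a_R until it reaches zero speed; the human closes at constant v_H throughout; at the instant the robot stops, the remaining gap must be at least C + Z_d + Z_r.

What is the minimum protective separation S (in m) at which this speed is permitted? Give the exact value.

stop time T_s = (33/20)/5 = 0.3300 s
robot covers v_R·T_r = 1.6500·0.1200 = 0.1980 m before braking
robot under decel: 1.6500²/(2·5.0000) = 0.2722 m
human over T_r+T_s: 2.0000·(0.1200+0.3300) = 0.9000 m
margins: 0.0800+0.1000+0.0000 = 0.1800 m
S_min ≈ 0.1980+0.2722+0.9000+0.1800  ⇒  S_min = 6201/4000 m

S_min = 6201/4000 m = 1.5502 m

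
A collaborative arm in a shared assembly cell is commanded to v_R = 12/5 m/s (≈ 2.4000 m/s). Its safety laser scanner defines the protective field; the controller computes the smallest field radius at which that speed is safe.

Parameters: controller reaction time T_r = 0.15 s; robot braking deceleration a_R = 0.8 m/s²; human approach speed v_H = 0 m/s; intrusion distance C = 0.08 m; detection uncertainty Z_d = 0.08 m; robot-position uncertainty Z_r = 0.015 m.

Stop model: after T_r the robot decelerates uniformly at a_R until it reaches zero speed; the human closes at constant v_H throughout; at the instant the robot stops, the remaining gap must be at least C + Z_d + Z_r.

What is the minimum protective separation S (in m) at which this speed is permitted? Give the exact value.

S_min = 827/200 m = 4.1350 m

T_s = v_R/a_R = (12/5)/(4/5) = 3.0000 s
robot in T_r: 2.4000·0.1500 = 0.3600 m
robot under decel: 2.4000²/(2·0.8000) = 3.6000 m
person approaches 0.0000·(0.1500+3.0000) = 0.0000 m
C+Z_d+Z_r = 0.0800+0.0800+0.0150 = 0.1750 m
S_min ≈ 0.3600+3.6000+0.0000+0.1750  ⇒  S_min = 827/200 m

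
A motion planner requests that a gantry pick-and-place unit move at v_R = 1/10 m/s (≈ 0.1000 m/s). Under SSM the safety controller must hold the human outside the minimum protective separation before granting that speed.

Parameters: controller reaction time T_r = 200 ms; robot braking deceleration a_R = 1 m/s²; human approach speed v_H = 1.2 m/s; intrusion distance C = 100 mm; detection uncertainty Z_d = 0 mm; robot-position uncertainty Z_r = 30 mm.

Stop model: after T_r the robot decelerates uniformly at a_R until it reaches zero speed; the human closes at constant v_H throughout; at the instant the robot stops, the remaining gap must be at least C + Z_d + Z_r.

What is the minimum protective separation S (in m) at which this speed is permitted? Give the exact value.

stop time T_s = (1/10)/1 = 0.1000 s
reaction-phase robot travel = 0.1000·0.2000 = 0.0200 m
robot covers 0.1000·0.1000 − ½·1.0000·0.1000² = 0.0050 m while stopping
person approaches 1.2000·(0.2000+0.1000) = 0.3600 m
C+Z_d+Z_r = 0.1000+0.0000+0.0300 = 0.1300 m
S_min ≈ 0.0200+0.0050+0.3600+0.1300  ⇒  S_min = 103/200 m

S_min = 103/200 m = 0.5150 m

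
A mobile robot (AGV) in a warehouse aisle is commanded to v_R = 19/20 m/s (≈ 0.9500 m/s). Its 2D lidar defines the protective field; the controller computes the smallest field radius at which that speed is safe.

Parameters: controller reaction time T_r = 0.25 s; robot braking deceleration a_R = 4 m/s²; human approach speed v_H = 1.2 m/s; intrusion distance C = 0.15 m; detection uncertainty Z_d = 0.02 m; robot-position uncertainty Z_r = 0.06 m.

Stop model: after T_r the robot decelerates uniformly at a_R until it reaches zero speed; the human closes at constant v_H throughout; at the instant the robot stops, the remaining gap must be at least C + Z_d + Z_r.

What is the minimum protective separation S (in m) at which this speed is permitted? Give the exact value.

T_s = v_R/a_R = (19/20)/4 = 0.2375 s
reaction-phase robot travel = 0.9500·0.2500 = 0.2375 m
braking distance = 0.9500²/(2·4.0000) = 0.1128 m
human over T_r+T_s: 1.2000·(0.2500+0.2375) = 0.5850 m
C+Z_d+Z_r = 0.1500+0.0200+0.0600 = 0.2300 m
S_min ≈ 0.2375+0.1128+0.5850+0.2300  ⇒  S_min = 3729/3200 m

S_min = 3729/3200 m = 1.1653 m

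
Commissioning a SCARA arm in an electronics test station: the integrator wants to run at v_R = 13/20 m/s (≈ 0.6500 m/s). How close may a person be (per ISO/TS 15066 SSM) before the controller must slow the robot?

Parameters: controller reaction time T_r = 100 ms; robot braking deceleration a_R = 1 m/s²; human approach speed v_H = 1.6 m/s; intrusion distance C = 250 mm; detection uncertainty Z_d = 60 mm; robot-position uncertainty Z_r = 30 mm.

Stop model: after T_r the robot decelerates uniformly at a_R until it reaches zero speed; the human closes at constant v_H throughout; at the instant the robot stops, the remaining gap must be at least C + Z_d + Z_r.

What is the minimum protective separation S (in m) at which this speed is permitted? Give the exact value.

braking lasts T_s = (13/20)/1 = 0.6500 s
robot in T_r: 0.6500·0.1000 = 0.0650 m
robot covers 0.6500·0.6500 − ½·1.0000·0.6500² = 0.2112 m while stopping
person approaches 1.6000·(0.1000+0.6500) = 1.2000 m
C+Z_d+Z_r = 0.2500+0.0600+0.0300 = 0.3400 m
S_min ≈ 0.0650+0.2112+1.2000+0.3400  ⇒  S_min = 1453/800 m

S_min = 1453/800 m = 1.8162 m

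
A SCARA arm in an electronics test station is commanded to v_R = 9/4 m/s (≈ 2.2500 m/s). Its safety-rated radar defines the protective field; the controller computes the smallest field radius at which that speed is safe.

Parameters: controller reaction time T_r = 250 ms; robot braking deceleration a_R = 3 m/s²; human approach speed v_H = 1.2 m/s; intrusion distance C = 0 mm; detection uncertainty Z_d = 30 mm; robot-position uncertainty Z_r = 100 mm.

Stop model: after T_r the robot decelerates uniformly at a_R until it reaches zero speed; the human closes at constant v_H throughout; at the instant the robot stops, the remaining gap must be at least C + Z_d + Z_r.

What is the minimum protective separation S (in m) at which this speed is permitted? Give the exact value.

S_min = 2189/800 m = 2.7363 m

braking lasts T_s = (9/4)/3 = 0.7500 s
reaction-phase robot travel = 2.2500·0.2500 = 0.5625 m
robot covers 2.2500·0.7500 − ½·3.0000·0.7500² = 0.8438 m while stopping
human over T_r+T_s: 1.2000·(0.2500+0.7500) = 1.2000 m
margins: 0.0000+0.0300+0.1000 = 0.1300 m
S_min ≈ 0.5625+0.8438+1.2000+0.1300  ⇒  S_min = 2189/800 m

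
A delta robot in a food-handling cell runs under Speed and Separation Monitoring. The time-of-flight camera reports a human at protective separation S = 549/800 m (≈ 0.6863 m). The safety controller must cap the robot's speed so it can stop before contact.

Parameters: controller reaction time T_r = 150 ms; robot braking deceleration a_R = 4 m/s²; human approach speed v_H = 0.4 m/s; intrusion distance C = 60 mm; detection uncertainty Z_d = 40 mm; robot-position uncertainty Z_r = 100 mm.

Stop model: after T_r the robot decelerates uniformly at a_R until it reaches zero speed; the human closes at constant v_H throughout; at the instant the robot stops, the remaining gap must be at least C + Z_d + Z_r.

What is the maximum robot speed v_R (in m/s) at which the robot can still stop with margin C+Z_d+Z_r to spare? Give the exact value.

v_R_max = 11/10 m/s = 1.1000 m/s

quadratic (1/8)·v² + (1/4)·v + (-341/800) = 0
  disc = (1/4)² − 4·(1/8)·(-341/800) = 441/1600 ; √disc = 21/40
  v_R = (−(1/4) + 21/40) / (2·(1/8)) = 11/10 m/s
check:
T_s = v_R/a_R = (11/10)/4 = 0.2750 s
robot in T_r: 1.1000·0.1500 = 0.1650 m
robot under decel: 1.1000²/(2·4.0000) = 0.1512 m
human over T_r+T_s: 0.4000·(0.1500+0.2750) = 0.1700 m
margins: 0.0600+0.0400+0.1000 = 0.2000 m
sum ≈ 0.1650+0.1512+0.1700+0.2000 ≈ 0.6863 m = S ✓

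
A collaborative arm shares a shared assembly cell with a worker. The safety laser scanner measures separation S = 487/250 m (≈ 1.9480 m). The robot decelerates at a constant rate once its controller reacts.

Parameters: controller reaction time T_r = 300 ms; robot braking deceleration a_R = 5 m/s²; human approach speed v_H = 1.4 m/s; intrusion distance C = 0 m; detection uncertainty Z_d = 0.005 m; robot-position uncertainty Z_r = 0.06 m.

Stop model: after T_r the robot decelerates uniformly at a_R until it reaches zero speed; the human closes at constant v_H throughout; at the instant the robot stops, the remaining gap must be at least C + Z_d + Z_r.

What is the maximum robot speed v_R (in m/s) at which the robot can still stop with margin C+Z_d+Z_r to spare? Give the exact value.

at the boundary: (1/10)·v² + (29/50)·v + (-1463/1000) = 0
  disc = (29/50)² − 4·(1/10)·(-1463/1000) = 576/625 ; √disc = 24/25
  v_R = (−(29/50) + 24/25) / (2·(1/10)) = 19/10 m/s
check:
T_s = v_R/a_R = (19/10)/5 = 0.3800 s
robot covers v_R·T_r = 1.9000·0.3000 = 0.5700 m before braking
robot under decel: 1.9000²/(2·5.0000) = 0.3610 m
person approaches 1.4000·(0.3000+0.3800) = 0.9520 m
C+Z_d+Z_r = 0.0000+0.0050+0.0600 = 0.0650 m
sum ≈ 0.5700+0.3610+0.9520+0.0650 ≈ 1.9480 m = S ✓

v_R_max = 19/10 m/s = 1.9000 m/s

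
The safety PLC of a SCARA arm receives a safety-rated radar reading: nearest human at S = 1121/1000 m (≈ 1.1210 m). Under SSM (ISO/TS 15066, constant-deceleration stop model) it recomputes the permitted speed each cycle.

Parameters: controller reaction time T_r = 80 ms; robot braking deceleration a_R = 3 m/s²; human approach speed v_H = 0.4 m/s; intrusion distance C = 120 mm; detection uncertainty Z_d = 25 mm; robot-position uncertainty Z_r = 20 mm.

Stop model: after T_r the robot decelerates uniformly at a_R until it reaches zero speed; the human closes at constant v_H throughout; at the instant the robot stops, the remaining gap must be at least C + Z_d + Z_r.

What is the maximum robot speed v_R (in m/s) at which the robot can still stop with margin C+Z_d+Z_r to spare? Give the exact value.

v_R_max = 9/5 m/s = 1.8000 m/s

collect terms ⇒ (1/6)·v_R² + (16/75)·v_R + (-231/250) = 0
  disc = (16/75)² − 4·(1/6)·(-231/250) = 3721/5625 ; √disc = 61/75
  v_R = (−(16/75) + 61/75) / (2·(1/6)) = 9/5 m/s
check:
stop time T_s = (9/5)/3 = 0.6000 s
robot covers v_R·T_r = 1.8000·0.0800 = 0.1440 m before braking
robot covers 1.8000·0.6000 − ½·3.0000·0.6000² = 0.5400 m while stopping
human over T_r+T_s: 0.4000·(0.0800+0.6000) = 0.2720 m
residual clearance needed = 0.1200+0.0250+0.0200 = 0.1650 m
sum ≈ 0.1440+0.5400+0.2720+0.1650 ≈ 1.1210 m = S ✓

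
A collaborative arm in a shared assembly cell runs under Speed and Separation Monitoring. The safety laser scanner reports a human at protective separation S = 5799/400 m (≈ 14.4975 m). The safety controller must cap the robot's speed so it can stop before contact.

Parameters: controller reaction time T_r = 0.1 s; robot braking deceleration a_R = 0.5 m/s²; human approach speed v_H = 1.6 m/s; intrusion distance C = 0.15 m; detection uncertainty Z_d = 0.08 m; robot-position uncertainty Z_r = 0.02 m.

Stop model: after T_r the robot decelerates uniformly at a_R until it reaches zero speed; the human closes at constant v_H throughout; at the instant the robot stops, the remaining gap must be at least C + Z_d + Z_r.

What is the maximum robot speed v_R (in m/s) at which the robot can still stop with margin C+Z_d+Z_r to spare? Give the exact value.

v_R_max = 49/20 m/s = 2.4500 m/s

quadratic (1)·v² + (33/10)·v + (-1127/80) = 0
  disc = (33/10)² − 4·(1)·(-1127/80) = 1681/25 ; √disc = 41/5
  v_R = (−(33/10) + 41/5) / (2·(1)) = 49/20 m/s
check:
T_s = v_R/a_R = (49/20)/(1/2) = 4.9000 s
reaction-phase robot travel = 2.4500·0.1000 = 0.2450 m
braking distance = 2.4500²/(2·0.5000) = 6.0025 m
person approaches 1.6000·(0.1000+4.9000) = 8.0000 m
margins: 0.1500+0.0800+0.0200 = 0.2500 m
sum ≈ 0.2450+6.0025+8.0000+0.2500 ≈ 14.4975 m = S ✓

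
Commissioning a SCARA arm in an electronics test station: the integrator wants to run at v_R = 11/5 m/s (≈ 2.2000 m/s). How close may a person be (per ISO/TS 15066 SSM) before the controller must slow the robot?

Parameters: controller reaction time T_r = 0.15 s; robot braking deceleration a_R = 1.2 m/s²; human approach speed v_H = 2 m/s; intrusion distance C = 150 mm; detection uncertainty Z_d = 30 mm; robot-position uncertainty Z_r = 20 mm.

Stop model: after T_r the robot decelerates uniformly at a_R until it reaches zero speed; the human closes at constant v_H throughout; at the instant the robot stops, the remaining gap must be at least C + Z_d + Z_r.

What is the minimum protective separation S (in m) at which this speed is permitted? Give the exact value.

S_min = 977/150 m = 6.5133 m

braking lasts T_s = (11/5)/(6/5) = 1.8333 s
reaction-phase robot travel = 2.2000·0.1500 = 0.3300 m
braking distance = 2.2000²/(2·1.2000) = 2.0167 m
human over T_r+T_s: 2.0000·(0.1500+1.8333) = 3.9667 m
C+Z_d+Z_r = 0.1500+0.0300+0.0200 = 0.2000 m
S_min ≈ 0.3300+2.0167+3.9667+0.2000  ⇒  S_min = 977/150 m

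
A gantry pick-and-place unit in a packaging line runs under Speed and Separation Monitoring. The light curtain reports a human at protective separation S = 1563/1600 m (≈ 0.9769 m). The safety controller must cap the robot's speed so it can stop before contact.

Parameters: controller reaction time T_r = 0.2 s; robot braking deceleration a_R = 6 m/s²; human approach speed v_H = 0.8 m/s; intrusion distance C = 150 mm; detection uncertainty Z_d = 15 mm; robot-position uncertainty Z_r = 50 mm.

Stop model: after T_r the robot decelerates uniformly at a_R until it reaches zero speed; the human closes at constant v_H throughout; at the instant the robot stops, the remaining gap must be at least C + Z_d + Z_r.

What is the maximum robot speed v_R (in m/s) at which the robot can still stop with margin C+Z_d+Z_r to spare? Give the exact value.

at the boundary: (1/12)·v² + (1/3)·v + (-963/1600) = 0
  disc = (1/3)² − 4·(1/12)·(-963/1600) = 4489/14400 ; √disc = 67/120
  v_R = (−(1/3) + 67/120) / (2·(1/12)) = 27/20 m/s
check:
T_s = v_R/a_R = (27/20)/6 = 0.2250 s
robot in T_r: 1.3500·0.2000 = 0.2700 m
braking distance = 1.3500²/(2·6.0000) = 0.1519 m
human over T_r+T_s: 0.8000·(0.2000+0.2250) = 0.3400 m
C+Z_d+Z_r = 0.1500+0.0150+0.0500 = 0.2150 m
sum ≈ 0.2700+0.1519+0.3400+0.2150 ≈ 0.9769 m = S ✓

v_R_max = 27/20 m/s = 1.3500 m/s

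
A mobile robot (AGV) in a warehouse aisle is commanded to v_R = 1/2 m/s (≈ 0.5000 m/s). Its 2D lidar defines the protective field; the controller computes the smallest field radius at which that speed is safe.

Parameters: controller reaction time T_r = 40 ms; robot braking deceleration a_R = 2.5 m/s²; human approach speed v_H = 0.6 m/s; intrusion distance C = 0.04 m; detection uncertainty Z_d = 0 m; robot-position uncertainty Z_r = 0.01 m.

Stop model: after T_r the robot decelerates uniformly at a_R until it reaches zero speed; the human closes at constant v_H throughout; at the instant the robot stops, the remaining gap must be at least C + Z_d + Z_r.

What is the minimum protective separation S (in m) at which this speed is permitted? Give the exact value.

braking lasts T_s = (1/2)/(5/2) = 0.2000 s
reaction-phase robot travel = 0.5000·0.0400 = 0.0200 m
robot under decel: 0.5000²/(2·2.5000) = 0.0500 m
person approaches 0.6000·(0.0400+0.2000) = 0.1440 m
C+Z_d+Z_r = 0.0400+0.0000+0.0100 = 0.0500 m
S_min ≈ 0.0200+0.0500+0.1440+0.0500  ⇒  S_min = 33/125 m

S_min = 33/125 m = 0.2640 m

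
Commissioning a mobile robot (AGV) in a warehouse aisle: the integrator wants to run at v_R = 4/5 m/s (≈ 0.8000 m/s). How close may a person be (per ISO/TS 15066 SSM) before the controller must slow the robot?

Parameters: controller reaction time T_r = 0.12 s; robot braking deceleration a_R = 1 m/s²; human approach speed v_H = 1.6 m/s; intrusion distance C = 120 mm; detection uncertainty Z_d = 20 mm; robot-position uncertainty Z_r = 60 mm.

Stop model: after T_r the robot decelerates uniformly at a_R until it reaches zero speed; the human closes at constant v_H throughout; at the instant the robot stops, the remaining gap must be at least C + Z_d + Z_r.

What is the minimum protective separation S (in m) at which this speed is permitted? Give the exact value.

T_s = v_R/a_R = (4/5)/1 = 0.8000 s
reaction-phase robot travel = 0.8000·0.1200 = 0.0960 m
robot covers 0.8000·0.8000 − ½·1.0000·0.8000² = 0.3200 m while stopping
person approaches 1.6000·(0.1200+0.8000) = 1.4720 m
margins: 0.1200+0.0200+0.0600 = 0.2000 m
S_min ≈ 0.0960+0.3200+1.4720+0.2000  ⇒  S_min = 261/125 m

S_min = 261/125 m = 2.0880 m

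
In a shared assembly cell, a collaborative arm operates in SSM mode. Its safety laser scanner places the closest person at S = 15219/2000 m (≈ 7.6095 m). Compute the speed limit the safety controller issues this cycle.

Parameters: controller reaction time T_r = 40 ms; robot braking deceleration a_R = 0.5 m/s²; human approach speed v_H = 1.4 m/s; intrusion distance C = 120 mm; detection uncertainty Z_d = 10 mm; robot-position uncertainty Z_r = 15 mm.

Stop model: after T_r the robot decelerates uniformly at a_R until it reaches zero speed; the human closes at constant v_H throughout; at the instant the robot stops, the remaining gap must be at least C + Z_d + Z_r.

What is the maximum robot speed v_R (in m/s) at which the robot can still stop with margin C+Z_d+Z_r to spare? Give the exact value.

collect terms ⇒ (1)·v_R² + (71/25)·v_R + (-14817/2000) = 0
  disc = (71/25)² − 4·(1)·(-14817/2000) = 94249/2500 ; √disc = 307/50
  v_R = (−(71/25) + 307/50) / (2·(1)) = 33/20 m/s
check:
braking lasts T_s = (33/20)/(1/2) = 3.3000 s
robot in T_r: 1.6500·0.0400 = 0.0660 m
robot covers 1.6500·3.3000 − ½·0.5000·3.3000² = 2.7225 m while stopping
human over T_r+T_s: 1.4000·(0.0400+3.3000) = 4.6760 m
margins: 0.1200+0.0100+0.0150 = 0.1450 m
sum ≈ 0.0660+2.7225+4.6760+0.1450 ≈ 7.6095 m = S ✓

v_R_max = 33/20 m/s = 1.6500 m/s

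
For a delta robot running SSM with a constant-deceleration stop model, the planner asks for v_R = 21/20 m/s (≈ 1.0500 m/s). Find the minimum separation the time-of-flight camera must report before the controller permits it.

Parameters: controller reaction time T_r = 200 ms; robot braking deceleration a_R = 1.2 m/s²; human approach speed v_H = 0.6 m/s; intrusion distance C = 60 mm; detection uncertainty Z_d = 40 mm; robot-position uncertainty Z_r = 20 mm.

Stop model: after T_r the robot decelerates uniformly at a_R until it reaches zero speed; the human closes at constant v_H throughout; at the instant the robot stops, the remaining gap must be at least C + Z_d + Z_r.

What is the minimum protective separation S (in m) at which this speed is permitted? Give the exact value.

stop time T_s = (21/20)/(6/5) = 0.8750 s
reaction-phase robot travel = 1.0500·0.2000 = 0.2100 m
robot covers 1.0500·0.8750 − ½·1.2000·0.8750² = 0.4594 m while stopping
human over T_r+T_s: 0.6000·(0.2000+0.8750) = 0.6450 m
C+Z_d+Z_r = 0.0600+0.0400+0.0200 = 0.1200 m
S_min ≈ 0.2100+0.4594+0.6450+0.1200  ⇒  S_min = 459/320 m

S_min = 459/320 m = 1.4344 m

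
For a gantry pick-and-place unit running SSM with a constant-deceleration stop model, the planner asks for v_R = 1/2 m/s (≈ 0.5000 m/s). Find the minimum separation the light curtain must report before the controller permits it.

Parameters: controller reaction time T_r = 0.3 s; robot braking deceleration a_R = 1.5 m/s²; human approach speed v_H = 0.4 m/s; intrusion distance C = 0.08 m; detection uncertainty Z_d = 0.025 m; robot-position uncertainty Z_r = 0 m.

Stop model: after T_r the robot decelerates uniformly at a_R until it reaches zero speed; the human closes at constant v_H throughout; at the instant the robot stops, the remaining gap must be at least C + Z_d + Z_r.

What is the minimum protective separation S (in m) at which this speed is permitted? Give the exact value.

S_min = 71/120 m = 0.5917 m

braking lasts T_s = (1/2)/(3/2) = 0.3333 s
robot covers v_R·T_r = 0.5000·0.3000 = 0.1500 m before braking
braking distance = 0.5000²/(2·1.5000) = 0.0833 m
human over T_r+T_s: 0.4000·(0.3000+0.3333) = 0.2533 m
margins: 0.0800+0.0250+0.0000 = 0.1050 m
S_min ≈ 0.1500+0.0833+0.2533+0.1050  ⇒  S_min = 71/120 m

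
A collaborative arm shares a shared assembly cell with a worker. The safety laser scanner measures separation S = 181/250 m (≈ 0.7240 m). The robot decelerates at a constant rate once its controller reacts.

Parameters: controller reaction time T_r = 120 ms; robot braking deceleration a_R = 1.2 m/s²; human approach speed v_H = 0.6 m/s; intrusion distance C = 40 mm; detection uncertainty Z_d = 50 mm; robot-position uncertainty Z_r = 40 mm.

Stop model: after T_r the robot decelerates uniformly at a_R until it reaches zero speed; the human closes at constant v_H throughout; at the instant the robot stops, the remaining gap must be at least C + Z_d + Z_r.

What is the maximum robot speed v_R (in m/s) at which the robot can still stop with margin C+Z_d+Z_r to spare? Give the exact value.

v_R_max = 3/5 m/s = 0.6000 m/s

collect terms ⇒ (5/12)·v_R² + (31/50)·v_R + (-261/500) = 0
  disc = (31/50)² − 4·(5/12)·(-261/500) = 784/625 ; √disc = 28/25
  v_R = (−(31/50) + 28/25) / (2·(5/12)) = 3/5 m/s
check:
stop time T_s = (3/5)/(6/5) = 0.5000 s
robot in T_r: 0.6000·0.1200 = 0.0720 m
robot covers 0.6000·0.5000 − ½·1.2000·0.5000² = 0.1500 m while stopping
human closes 0.6000·0.6200 = 0.3720 m
C+Z_d+Z_r = 0.0400+0.0500+0.0400 = 0.1300 m
sum ≈ 0.0720+0.1500+0.3720+0.1300 ≈ 0.7240 m = S ✓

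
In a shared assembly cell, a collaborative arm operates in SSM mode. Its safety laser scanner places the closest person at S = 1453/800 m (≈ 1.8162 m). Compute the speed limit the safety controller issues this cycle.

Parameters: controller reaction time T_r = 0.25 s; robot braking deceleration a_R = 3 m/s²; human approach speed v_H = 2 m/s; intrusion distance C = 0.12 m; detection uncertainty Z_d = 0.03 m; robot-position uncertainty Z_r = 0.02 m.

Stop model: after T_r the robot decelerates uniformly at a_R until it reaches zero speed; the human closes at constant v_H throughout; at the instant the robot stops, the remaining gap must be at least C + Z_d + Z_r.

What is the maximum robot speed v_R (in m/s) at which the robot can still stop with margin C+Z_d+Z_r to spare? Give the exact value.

quadratic (1/6)·v² + (11/12)·v + (-917/800) = 0
  disc = (11/12)² − 4·(1/6)·(-917/800) = 361/225 ; √disc = 19/15
  v_R = (−(11/12) + 19/15) / (2·(1/6)) = 21/20 m/s
check:
T_s = v_R/a_R = (21/20)/3 = 0.3500 s
reaction-phase robot travel = 1.0500·0.2500 = 0.2625 m
robot under decel: 1.0500²/(2·3.0000) = 0.1837 m
human over T_r+T_s: 2.0000·(0.2500+0.3500) = 1.2000 m
C+Z_d+Z_r = 0.1200+0.0300+0.0200 = 0.1700 m
sum ≈ 0.2625+0.1837+1.2000+0.1700 ≈ 1.8162 m = S ✓

v_R_max = 21/20 m/s = 1.0500 m/s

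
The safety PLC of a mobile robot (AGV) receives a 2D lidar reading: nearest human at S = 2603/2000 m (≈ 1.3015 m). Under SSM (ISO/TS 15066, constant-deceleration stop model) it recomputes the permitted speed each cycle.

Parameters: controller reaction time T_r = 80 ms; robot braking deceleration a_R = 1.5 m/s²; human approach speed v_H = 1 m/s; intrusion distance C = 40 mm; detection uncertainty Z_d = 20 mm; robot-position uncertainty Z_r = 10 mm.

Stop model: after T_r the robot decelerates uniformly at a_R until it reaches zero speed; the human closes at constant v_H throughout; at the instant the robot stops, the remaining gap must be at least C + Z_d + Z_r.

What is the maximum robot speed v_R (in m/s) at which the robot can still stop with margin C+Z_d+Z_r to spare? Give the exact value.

quadratic (1/3)·v² + (56/75)·v + (-2303/2000) = 0
  disc = (56/75)² − 4·(1/3)·(-2303/2000) = 47089/22500 ; √disc = 217/150
  v_R = (−(56/75) + 217/150) / (2·(1/3)) = 21/20 m/s
check:
stop time T_s = (21/20)/(3/2) = 0.7000 s
reaction-phase robot travel = 1.0500·0.0800 = 0.0840 m
braking distance = 1.0500²/(2·1.5000) = 0.3675 m
person approaches 1.0000·(0.0800+0.7000) = 0.7800 m
residual clearance needed = 0.0400+0.0200+0.0100 = 0.0700 m
sum ≈ 0.0840+0.3675+0.7800+0.0700 ≈ 1.3015 m = S ✓

v_R_max = 21/20 m/s = 1.0500 m/s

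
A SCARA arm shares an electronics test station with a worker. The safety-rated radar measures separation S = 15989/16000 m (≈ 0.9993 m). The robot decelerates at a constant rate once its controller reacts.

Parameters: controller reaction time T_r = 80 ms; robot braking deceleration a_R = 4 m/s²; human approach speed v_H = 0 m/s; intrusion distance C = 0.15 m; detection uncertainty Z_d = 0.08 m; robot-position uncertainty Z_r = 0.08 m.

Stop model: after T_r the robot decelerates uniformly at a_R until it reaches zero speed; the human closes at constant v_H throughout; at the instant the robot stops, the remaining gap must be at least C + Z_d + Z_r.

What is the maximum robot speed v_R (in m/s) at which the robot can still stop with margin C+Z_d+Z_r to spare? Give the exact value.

quadratic (1/8)·v² + (2/25)·v + (-11029/16000) = 0
  disc = (2/25)² − 4·(1/8)·(-11029/16000) = 56169/160000 ; √disc = 237/400
  v_R = (−(2/25) + 237/400) / (2·(1/8)) = 41/20 m/s
check:
braking lasts T_s = (41/20)/4 = 0.5125 s
robot covers v_R·T_r = 2.0500·0.0800 = 0.1640 m before braking
robot under decel: 2.0500²/(2·4.0000) = 0.5253 m
human closes 0.0000·0.5925 = 0.0000 m
margins: 0.1500+0.0800+0.0800 = 0.3100 m
sum ≈ 0.1640+0.5253+0.0000+0.3100 ≈ 0.9993 m = S ✓

v_R_max = 41/20 m/s = 2.0500 m/s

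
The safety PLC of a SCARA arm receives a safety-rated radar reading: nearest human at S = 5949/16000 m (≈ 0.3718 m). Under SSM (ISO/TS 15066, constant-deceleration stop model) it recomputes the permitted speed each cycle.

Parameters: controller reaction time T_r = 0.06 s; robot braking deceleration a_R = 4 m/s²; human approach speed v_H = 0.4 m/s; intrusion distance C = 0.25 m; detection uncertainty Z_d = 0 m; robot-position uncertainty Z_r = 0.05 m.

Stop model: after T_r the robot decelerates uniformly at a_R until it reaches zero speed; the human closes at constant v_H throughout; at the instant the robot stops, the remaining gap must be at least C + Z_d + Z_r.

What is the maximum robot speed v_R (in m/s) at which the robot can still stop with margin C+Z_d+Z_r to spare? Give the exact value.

v_R_max = 1/4 m/s = 0.2500 m/s

collect terms ⇒ (1/8)·v_R² + (4/25)·v_R + (-153/3200) = 0
  disc = (4/25)² − 4·(1/8)·(-153/3200) = 7921/160000 ; √disc = 89/400
  v_R = (−(4/25) + 89/400) / (2·(1/8)) = 1/4 m/s
check:
stop time T_s = (1/4)/4 = 0.0625 s
robot in T_r: 0.2500·0.0600 = 0.0150 m
robot under decel: 0.2500²/(2·4.0000) = 0.0078 m
human closes 0.4000·0.1225 = 0.0490 m
C+Z_d+Z_r = 0.2500+0.0000+0.0500 = 0.3000 m
sum ≈ 0.0150+0.0078+0.0490+0.3000 ≈ 0.3718 m = S ✓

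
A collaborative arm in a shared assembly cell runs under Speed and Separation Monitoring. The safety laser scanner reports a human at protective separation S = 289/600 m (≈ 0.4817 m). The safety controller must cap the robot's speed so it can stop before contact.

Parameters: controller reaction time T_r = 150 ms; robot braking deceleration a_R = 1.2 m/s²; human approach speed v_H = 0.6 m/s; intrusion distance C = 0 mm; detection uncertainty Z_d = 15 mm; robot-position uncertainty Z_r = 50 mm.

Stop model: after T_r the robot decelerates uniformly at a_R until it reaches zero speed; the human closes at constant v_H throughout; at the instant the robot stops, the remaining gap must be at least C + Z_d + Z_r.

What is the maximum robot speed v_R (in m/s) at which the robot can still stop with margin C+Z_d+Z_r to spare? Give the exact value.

at the boundary: (5/12)·v² + (13/20)·v + (-49/150) = 0
  disc = (13/20)² − 4·(5/12)·(-49/150) = 3481/3600 ; √disc = 59/60
  v_R = (−(13/20) + 59/60) / (2·(5/12)) = 2/5 m/s
check:
stop time T_s = (2/5)/(6/5) = 0.3333 s
robot covers v_R·T_r = 0.4000·0.1500 = 0.0600 m before braking
braking distance = 0.4000²/(2·1.2000) = 0.0667 m
human closes 0.6000·0.4833 = 0.2900 m
margins: 0.0000+0.0150+0.0500 = 0.0650 m
sum ≈ 0.0600+0.0667+0.2900+0.0650 ≈ 0.4817 m = S ✓

v_R_max = 2/5 m/s = 0.4000 m/s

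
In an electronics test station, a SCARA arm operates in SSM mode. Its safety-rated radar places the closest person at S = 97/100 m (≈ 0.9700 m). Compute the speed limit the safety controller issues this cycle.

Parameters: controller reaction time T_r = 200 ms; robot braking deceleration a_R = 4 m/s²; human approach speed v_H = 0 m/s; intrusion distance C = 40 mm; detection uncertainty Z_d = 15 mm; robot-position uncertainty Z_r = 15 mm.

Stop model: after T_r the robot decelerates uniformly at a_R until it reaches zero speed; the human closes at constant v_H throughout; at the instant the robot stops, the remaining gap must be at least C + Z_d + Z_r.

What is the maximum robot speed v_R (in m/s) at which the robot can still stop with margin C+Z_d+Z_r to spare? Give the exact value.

v_R_max = 2 m/s = 2.0000 m/s

quadratic (1/8)·v² + (1/5)·v + (-9/10) = 0
  disc = (1/5)² − 4·(1/8)·(-9/10) = 49/100 ; √disc = 7/10
  v_R = (−(1/5) + 7/10) / (2·(1/8)) = 2 m/s
check:
stop time T_s = 2/4 = 0.5000 s
reaction-phase robot travel = 2.0000·0.2000 = 0.4000 m
robot covers 2.0000·0.5000 − ½·4.0000·0.5000² = 0.5000 m while stopping
person approaches 0.0000·(0.2000+0.5000) = 0.0000 m
margins: 0.0400+0.0150+0.0150 = 0.0700 m
sum ≈ 0.4000+0.5000+0.0000+0.0700 ≈ 0.9700 m = S ✓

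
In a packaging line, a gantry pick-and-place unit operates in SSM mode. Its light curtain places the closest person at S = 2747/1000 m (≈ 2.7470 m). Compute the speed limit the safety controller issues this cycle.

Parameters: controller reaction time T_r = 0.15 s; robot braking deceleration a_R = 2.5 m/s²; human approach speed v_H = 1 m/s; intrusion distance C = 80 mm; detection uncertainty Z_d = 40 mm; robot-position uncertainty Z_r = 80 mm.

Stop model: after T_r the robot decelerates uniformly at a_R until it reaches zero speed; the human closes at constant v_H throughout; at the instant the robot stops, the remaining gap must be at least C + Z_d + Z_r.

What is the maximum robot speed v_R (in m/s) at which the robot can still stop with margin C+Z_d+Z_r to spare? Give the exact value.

v_R_max = 47/20 m/s = 2.3500 m/s

at the boundary: (1/5)·v² + (11/20)·v + (-2397/1000) = 0
  disc = (11/20)² − 4·(1/5)·(-2397/1000) = 22201/10000 ; √disc = 149/100
  v_R = (−(11/20) + 149/100) / (2·(1/5)) = 47/20 m/s
check:
stop time T_s = (47/20)/(5/2) = 0.9400 s
reaction-phase robot travel = 2.3500·0.1500 = 0.3525 m
braking distance = 2.3500²/(2·2.5000) = 1.1045 m
person approaches 1.0000·(0.1500+0.9400) = 1.0900 m
residual clearance needed = 0.0800+0.0400+0.0800 = 0.2000 m
sum ≈ 0.3525+1.1045+1.0900+0.2000 ≈ 2.7470 m = S ✓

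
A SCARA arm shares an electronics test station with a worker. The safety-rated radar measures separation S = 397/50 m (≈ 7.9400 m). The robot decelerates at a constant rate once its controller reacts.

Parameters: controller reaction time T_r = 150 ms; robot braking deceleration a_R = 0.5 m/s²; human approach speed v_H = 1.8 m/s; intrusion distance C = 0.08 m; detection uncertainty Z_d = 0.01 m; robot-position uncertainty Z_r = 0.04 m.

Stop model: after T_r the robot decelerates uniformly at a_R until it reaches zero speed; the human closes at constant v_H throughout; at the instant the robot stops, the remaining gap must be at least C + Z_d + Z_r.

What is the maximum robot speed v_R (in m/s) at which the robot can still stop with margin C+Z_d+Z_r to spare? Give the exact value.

at the boundary: (1)·v² + (15/4)·v + (-377/50) = 0
  disc = (15/4)² − 4·(1)·(-377/50) = 17689/400 ; √disc = 133/20
  v_R = (−(15/4) + 133/20) / (2·(1)) = 29/20 m/s
check:
T_s = v_R/a_R = (29/20)/(1/2) = 2.9000 s
reaction-phase robot travel = 1.4500·0.1500 = 0.2175 m
braking distance = 1.4500²/(2·0.5000) = 2.1025 m
human over T_r+T_s: 1.8000·(0.1500+2.9000) = 5.4900 m
margins: 0.0800+0.0100+0.0400 = 0.1300 m
sum ≈ 0.2175+2.1025+5.4900+0.1300 ≈ 7.9400 m = S ✓

v_R_max = 29/20 m/s = 1.4500 m/s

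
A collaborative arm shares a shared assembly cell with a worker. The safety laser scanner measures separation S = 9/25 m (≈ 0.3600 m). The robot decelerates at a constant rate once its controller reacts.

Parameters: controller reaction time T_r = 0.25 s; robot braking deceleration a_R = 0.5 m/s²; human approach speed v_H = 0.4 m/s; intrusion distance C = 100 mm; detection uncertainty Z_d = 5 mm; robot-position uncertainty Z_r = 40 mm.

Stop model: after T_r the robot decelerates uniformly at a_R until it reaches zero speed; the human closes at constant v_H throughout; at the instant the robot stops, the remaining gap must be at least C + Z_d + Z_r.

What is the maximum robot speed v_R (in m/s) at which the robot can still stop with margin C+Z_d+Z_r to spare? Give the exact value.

collect terms ⇒ (1)·v_R² + (21/20)·v_R + (-23/200) = 0
  disc = (21/20)² − 4·(1)·(-23/200) = 25/16 ; √disc = 5/4
  v_R = (−(21/20) + 5/4) / (2·(1)) = 1/10 m/s
check:
stop time T_s = (1/10)/(1/2) = 0.2000 s
reaction-phase robot travel = 0.1000·0.2500 = 0.0250 m
robot covers 0.1000·0.2000 − ½·0.5000·0.2000² = 0.0100 m while stopping
human over T_r+T_s: 0.4000·(0.2500+0.2000) = 0.1800 m
C+Z_d+Z_r = 0.1000+0.0050+0.0400 = 0.1450 m
sum ≈ 0.0250+0.0100+0.1800+0.1450 ≈ 0.3600 m = S ✓

v_R_max = 1/10 m/s = 0.1000 m/s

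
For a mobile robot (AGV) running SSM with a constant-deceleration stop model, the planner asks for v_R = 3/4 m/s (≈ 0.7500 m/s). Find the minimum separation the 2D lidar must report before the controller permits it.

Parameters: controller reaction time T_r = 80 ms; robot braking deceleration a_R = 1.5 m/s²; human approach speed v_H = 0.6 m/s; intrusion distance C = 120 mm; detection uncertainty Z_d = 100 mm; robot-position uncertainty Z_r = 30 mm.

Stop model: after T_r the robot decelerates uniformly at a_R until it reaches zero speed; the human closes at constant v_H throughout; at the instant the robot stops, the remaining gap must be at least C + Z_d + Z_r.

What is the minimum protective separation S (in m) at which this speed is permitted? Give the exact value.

stop time T_s = (3/4)/(3/2) = 0.5000 s
robot covers v_R·T_r = 0.7500·0.0800 = 0.0600 m before braking
robot under decel: 0.7500²/(2·1.5000) = 0.1875 m
human over T_r+T_s: 0.6000·(0.0800+0.5000) = 0.3480 m
residual clearance needed = 0.1200+0.1000+0.0300 = 0.2500 m
S_min ≈ 0.0600+0.1875+0.3480+0.2500  ⇒  S_min = 1691/2000 m

S_min = 1691/2000 m = 0.8455 m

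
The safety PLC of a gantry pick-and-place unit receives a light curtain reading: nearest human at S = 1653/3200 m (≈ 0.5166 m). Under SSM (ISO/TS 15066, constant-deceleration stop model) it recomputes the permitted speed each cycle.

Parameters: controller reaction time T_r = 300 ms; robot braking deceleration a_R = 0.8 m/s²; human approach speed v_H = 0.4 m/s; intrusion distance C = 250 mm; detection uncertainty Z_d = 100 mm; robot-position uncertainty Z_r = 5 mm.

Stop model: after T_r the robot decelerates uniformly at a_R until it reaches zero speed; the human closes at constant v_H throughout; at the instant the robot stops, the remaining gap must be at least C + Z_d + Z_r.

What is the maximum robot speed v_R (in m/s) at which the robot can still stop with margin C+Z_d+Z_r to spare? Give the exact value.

v_R_max = 1/20 m/s = 0.0500 m/s

collect terms ⇒ (5/8)·v_R² + (4/5)·v_R + (-133/3200) = 0
  disc = (4/5)² − 4·(5/8)·(-133/3200) = 4761/6400 ; √disc = 69/80
  v_R = (−(4/5) + 69/80) / (2·(5/8)) = 1/20 m/s
check:
T_s = v_R/a_R = (1/20)/(4/5) = 0.0625 s
reaction-phase robot travel = 0.0500·0.3000 = 0.0150 m
robot covers 0.0500·0.0625 − ½·0.8000·0.0625² = 0.0016 m while stopping
person approaches 0.4000·(0.3000+0.0625) = 0.1450 m
margins: 0.2500+0.1000+0.0050 = 0.3550 m
sum ≈ 0.0150+0.0016+0.1450+0.3550 ≈ 0.5166 m = S ✓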